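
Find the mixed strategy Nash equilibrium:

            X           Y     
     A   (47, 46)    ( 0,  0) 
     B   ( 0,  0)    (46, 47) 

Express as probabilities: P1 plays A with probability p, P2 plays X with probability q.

p = 0.5054, q = 0.4946

Work:
Find probabilities that make opponent indifferent:
P2 chooses q to make P1 indifferent between A and B
P1 chooses p to make P2 indifferent between X and Y
Mixed NE: P1 plays (A: 0.5054, B: 0.4946), P2 plays (X: 0.4946, Y: 0.5054)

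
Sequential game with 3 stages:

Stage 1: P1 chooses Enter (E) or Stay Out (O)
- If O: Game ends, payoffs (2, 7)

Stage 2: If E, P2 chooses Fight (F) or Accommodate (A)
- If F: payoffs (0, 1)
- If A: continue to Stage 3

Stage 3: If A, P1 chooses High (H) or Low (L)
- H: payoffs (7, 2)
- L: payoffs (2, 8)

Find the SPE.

SPE: (E, A, H); Outcome (7, 2)

Work:
Stage 3: P1 chooses H (7 vs 2)
Stage 2: P2: F->1, A->2 (anticipating H). Choose A
Stage 1: P1: O->2, E->7 (anticipating A, H). Choose E
SPE path: E -> A -> H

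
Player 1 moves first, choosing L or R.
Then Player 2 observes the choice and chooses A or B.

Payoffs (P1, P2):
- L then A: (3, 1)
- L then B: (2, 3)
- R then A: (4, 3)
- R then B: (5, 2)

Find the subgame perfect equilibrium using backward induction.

P1 plays R, P2 plays B after L and A after R; Payoff (4, 3)

Work:
Backward induction:
After L: P2 chooses B → P1 gets 2
After R: P2 chooses A → P1 gets 4
P1 chooses R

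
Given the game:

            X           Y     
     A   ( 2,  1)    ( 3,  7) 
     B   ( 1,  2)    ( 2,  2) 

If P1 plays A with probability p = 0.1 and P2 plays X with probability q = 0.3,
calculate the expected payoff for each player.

E[P1] = 1.8, E[P2] = 2.32

Work:
E[P1] = p·q·π₁(A,X) + p·(1-q)·π₁(A,Y) + (1-p)·q·π₁(B,X) + (1-p)·(1-q)·π₁(B,Y)
= 0.1·0.3·2 + 0.1·0.7·3 + 0.9·0.3·1 + 0.9·0.7·2
= 1.8

E[P2] = 2.32 (similar calculation)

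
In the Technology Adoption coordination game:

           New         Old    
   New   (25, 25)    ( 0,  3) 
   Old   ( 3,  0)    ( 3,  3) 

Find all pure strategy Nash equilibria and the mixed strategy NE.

Pure NE: (New, New) and (Old, Old); Mixed NE: p = 0.12, q = 0.12

Work:
Check pure NE:
(New, New): (25, 25) - no unilateral deviation beneficial
(Old, Old): (3, 3) - no unilateral deviation beneficial
Mixed NE: P1 plays New with p = 0.12, P2 plays New with q = 0.12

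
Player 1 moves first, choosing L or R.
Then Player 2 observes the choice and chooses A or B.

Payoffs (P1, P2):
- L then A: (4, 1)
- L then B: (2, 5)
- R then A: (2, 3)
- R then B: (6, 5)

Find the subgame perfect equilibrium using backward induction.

P1 plays R, P2 plays B after L and B after R; Payoff (6, 5)

Work:
Backward induction:
After L: P2 chooses B → P1 gets 2
After R: P2 chooses B → P1 gets 6
P1 chooses R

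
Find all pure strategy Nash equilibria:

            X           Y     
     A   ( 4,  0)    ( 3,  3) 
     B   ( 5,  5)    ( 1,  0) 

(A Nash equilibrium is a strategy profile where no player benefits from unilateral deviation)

Nash equilibrium: (A, Y), (B, X)

Work:
Best responses:
  P1 vs X: payoffs [4, 5] → best response B (payoff 5)
  P1 vs Y: payoffs [3, 1] → best response A (payoff 3)
  P2 vs A: payoffs [0, 3] → best response Y (payoff 3)
  P2 vs B: payoffs [5, 0] → best response X (payoff 5)
Mutual best responses: (A,Y), (B,X) → Nash equilibria.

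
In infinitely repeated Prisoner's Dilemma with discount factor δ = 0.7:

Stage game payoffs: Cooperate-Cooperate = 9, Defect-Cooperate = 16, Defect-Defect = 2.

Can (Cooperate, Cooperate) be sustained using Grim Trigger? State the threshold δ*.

δ* = 0.5; since δ = 0.7 ≥ 0.5, cooperation can be sustained

Work:
For Grim Trigger:
Cooperate forever: 9/(1-δ)
Defect then punished: 16 + 2·δ/(1-δ)
Need: 9/(1-δ) ≥ 16 + 2·δ/(1-δ)
Solving: δ ≥ (T-R)/(T-P) = (16-9)/(16-2) = 0.5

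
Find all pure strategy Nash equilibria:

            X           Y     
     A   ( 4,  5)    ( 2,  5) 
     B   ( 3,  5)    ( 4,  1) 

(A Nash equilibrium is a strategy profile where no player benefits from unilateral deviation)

Nash equilibrium: (A, X)

Work:
Best responses:
  P1 vs X: payoffs [4, 3] → best response A (payoff 4)
  P1 vs Y: payoffs [2, 4] → best response B (payoff 4)
  P2 vs A: payoffs [5, 5] → best response X/Y (payoff 5)
  P2 vs B: payoffs [5, 1] → best response X (payoff 5)
Mutual best responses: (A,X) → Nash equilibria.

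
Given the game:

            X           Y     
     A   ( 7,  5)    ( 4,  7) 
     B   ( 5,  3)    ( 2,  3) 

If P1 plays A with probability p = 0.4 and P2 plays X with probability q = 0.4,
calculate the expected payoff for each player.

E[P1] = 4.0, E[P2] = 4.28

Work:
E[P1] = p·q·π₁(A,X) + p·(1-q)·π₁(A,Y) + (1-p)·q·π₁(B,X) + (1-p)·(1-q)·π₁(B,Y)
= 0.4·0.4·7 + 0.4·0.6·4 + 0.6·0.4·5 + 0.6·0.6·2
= 4.0

E[P2] = 4.28 (similar calculation)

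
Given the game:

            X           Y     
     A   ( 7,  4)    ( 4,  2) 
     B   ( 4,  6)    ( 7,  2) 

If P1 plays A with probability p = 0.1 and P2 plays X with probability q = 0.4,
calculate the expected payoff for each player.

E[P1] = 5.74, E[P2] = 3.52

Work:
E[P1] = p·q·π₁(A,X) + p·(1-q)·π₁(A,Y) + (1-p)·q·π₁(B,X) + (1-p)·(1-q)·π₁(B,Y)
= 0.1·0.4·7 + 0.1·0.6·4 + 0.9·0.4·4 + 0.9·0.6·7
= 5.74

E[P2] = 3.52 (similar calculation)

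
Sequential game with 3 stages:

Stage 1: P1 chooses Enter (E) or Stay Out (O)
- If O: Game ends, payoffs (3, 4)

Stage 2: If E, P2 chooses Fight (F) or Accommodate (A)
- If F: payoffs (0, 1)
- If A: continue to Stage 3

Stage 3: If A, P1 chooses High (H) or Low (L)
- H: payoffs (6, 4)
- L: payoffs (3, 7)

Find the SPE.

SPE: (E, A, H); Outcome (6, 4)

Work:
Stage 3: P1 chooses H (6 vs 3)
Stage 2: P2: F->1, A->4 (anticipating H). Choose A
Stage 1: P1: O->3, E->6 (anticipating A, H). Choose E
SPE path: E -> A -> H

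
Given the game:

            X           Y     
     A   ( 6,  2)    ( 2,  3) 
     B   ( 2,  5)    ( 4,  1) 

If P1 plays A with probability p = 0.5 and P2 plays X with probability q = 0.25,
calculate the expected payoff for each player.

E[P1] = 3.25, E[P2] = 2.375

Work:
E[P1] = p·q·π₁(A,X) + p·(1-q)·π₁(A,Y) + (1-p)·q·π₁(B,X) + (1-p)·(1-q)·π₁(B,Y)
= 0.5·0.25·6 + 0.5·0.75·2 + 0.5·0.25·2 + 0.5·0.75·4
= 3.25

E[P2] = 2.375 (similar calculation)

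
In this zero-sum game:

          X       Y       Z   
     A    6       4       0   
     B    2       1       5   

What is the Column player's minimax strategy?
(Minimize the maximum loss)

Column should play Y, value = 4

Work:
Column player minimizes Row's maximum payoff:
Column X: max payoff to Row = 6
Column Y: max payoff to Row = 4
Column Z: max payoff to Row = 5
Minimum is 4, achieved by column Y.
Minimax strategy: Y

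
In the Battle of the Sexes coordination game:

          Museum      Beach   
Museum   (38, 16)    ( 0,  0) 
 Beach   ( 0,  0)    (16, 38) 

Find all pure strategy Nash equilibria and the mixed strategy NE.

Pure NE: (Museum, Museum) and (Beach, Beach); Mixed NE: p = 0.7037, q = 0.2963

Work:
Check pure NE:
(Museum, Museum): (38, 16) - no unilateral deviation beneficial
(Beach, Beach): (16, 38) - no unilateral deviation beneficial
Mixed NE: P1 plays Museum with p = 0.7037, P2 plays Museum with q = 0.2963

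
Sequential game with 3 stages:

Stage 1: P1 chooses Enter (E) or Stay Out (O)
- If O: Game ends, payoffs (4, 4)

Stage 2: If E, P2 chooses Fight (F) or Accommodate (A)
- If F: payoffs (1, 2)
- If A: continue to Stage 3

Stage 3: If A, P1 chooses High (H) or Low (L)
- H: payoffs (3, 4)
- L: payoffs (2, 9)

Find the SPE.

SPE: (O, A, H); Outcome (4, 4)

Work:
Stage 3: P1 chooses H (3 vs 2)
Stage 2: P2: F->2, A->4 (anticipating H). Choose A
Stage 1: P1: O->4, E->3 (anticipating A, H). Choose O
SPE path: O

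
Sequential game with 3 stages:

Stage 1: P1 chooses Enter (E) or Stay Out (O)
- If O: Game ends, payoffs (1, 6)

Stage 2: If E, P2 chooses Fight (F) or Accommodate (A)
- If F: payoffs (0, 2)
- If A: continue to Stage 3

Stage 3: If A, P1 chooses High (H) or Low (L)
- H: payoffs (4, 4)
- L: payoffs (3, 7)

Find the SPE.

SPE: (E, A, H); Outcome (4, 4)

Work:
Stage 3: P1 chooses H (4 vs 3)
Stage 2: P2: F->2, A->4 (anticipating H). Choose A
Stage 1: P1: O->1, E->4 (anticipating A, H). Choose E
SPE path: E -> A -> H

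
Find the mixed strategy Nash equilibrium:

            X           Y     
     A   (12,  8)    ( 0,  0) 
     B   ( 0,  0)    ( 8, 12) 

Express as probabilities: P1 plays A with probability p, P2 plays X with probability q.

p = 0.6, q = 0.4

Work:
Find probabilities that make opponent indifferent:
P2 chooses q to make P1 indifferent between A and B
P1 chooses p to make P2 indifferent between X and Y
Mixed NE: P1 plays (A: 0.6, B: 0.4), P2 plays (X: 0.4, Y: 0.6)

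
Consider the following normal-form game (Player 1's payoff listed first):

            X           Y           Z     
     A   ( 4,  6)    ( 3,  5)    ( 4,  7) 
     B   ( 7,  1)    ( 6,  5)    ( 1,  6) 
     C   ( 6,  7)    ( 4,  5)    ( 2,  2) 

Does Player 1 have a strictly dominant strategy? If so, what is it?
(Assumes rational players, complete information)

No strictly dominant strategy exists for Player 1

Work:
A strategy strictly dominates another if it gives a strictly higher payoff against every opponent action. Compare each pair of P1's strategies column-by-column:
  A vs B: [4 vs 7, 3 vs 6, 4 vs 1] → A does not strictly dominate B (column X: 4 ≤ 7)
  A vs C: [4 vs 6, 3 vs 4, 4 vs 2] → A does not strictly dominate C (column X: 4 ≤ 6)
  B vs A: [7 vs 4, 6 vs 3, 1 vs 4] → B does not strictly dominate A (column Z: 1 ≤ 4)
  B vs C: [7 vs 6, 6 vs 4, 1 vs 2] → B does not strictly dominate C (column Z: 1 ≤ 2)
  C vs A: [6 vs 4, 4 vs 3, 2 vs 4] → C does not strictly dominate A (column Z: 2 ≤ 4)
  C vs B: [6 vs 7, 4 vs 6, 2 vs 1] → C does not strictly dominate B (column X: 6 ≤ 7)
No single strategy strictly dominates all others → no strictly dominant strategy.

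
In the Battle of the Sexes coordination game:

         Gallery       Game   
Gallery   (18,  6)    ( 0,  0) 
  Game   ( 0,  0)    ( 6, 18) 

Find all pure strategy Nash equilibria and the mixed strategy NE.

Pure NE: (Gallery, Gallery) and (Game, Game); Mixed NE: p = 0.75, q = 0.25

Work:
Check pure NE:
(Gallery, Gallery): (18, 6) - no unilateral deviation beneficial
(Game, Game): (6, 18) - no unilateral deviation beneficial
Mixed NE: P1 plays Gallery with p = 0.75, P2 plays Gallery with q = 0.25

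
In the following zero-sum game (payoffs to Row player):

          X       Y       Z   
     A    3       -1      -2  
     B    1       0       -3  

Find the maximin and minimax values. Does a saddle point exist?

Maximin = -2, Minimax = -2, Saddle: True

Work:
Row minimums: [-2, -3] → maximin = -2
Column maximums: [3, 0, -2] → minimax = -2
Saddle point exists! Game value = -2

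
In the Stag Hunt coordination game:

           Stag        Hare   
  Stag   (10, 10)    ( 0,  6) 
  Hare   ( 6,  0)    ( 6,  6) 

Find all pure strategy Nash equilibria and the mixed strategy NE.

Pure NE: (Stag, Stag) and (Hare, Hare); Mixed NE: p = 0.6, q = 0.6

Work:
Check pure NE:
(Stag, Stag): (10, 10) - no unilateral deviation beneficial
(Hare, Hare): (6, 6) - no unilateral deviation beneficial
Mixed NE: P1 plays Stag with p = 0.6, P2 plays Stag with q = 0.6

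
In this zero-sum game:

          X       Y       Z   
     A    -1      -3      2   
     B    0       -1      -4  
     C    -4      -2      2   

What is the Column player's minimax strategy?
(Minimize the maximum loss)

Column should play Y, value = -1

Work:
Column player minimizes Row's maximum payoff:
Column X: max payoff to Row = 0
Column Y: max payoff to Row = -1
Column Z: max payoff to Row = 2
Minimum is -1, achieved by column Y.
Minimax strategy: Y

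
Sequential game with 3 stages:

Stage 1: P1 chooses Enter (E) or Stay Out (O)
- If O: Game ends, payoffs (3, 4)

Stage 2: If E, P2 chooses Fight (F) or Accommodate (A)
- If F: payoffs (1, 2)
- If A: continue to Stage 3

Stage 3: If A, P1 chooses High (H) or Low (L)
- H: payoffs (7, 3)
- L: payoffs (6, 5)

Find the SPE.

SPE: (E, A, H); Outcome (7, 3)

Work:
Stage 3: P1 chooses H (7 vs 6)
Stage 2: P2: F->2, A->3 (anticipating H). Choose A
Stage 1: P1: O->3, E->7 (anticipating A, H). Choose E
SPE path: E -> A -> H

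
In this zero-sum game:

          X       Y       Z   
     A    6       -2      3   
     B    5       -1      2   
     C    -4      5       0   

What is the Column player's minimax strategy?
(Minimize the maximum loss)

Column should play Z, value = 3

Work:
Column player minimizes Row's maximum payoff:
Column X: max payoff to Row = 6
Column Y: max payoff to Row = 5
Column Z: max payoff to Row = 3
Minimum is 3, achieved by column Z.
Minimax strategy: Z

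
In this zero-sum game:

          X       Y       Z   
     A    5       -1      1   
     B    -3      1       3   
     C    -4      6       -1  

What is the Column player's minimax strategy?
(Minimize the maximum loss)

Column should play Z, value = 3

Work:
Column player minimizes Row's maximum payoff:
Column X: max payoff to Row = 5
Column Y: max payoff to Row = 6
Column Z: max payoff to Row = 3
Minimum is 3, achieved by column Z.
Minimax strategy: Z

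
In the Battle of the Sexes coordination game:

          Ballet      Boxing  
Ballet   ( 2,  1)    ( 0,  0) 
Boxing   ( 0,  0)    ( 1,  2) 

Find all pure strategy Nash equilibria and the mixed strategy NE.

Pure NE: (Ballet, Ballet) and (Boxing, Boxing); Mixed NE: p = 0.6667, q = 0.3333

Work:
Check pure NE:
(Ballet, Ballet): (2, 1) - no unilateral deviation beneficial
(Boxing, Boxing): (1, 2) - no unilateral deviation beneficial
Mixed NE: P1 plays Ballet with p = 0.6667, P2 plays Ballet with q = 0.3333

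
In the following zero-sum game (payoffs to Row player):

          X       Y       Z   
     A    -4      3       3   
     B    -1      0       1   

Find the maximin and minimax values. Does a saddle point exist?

Maximin = -1, Minimax = -1, Saddle: True

Work:
Row minimums: [-4, -1] → maximin = -1
Column maximums: [-1, 3, 3] → minimax = -1
Saddle point exists! Game value = -1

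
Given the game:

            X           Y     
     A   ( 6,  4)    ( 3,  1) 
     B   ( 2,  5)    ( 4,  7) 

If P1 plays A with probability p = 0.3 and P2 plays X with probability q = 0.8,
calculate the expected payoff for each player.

E[P1] = 3.3, E[P2] = 4.8

Work:
E[P1] = p·q·π₁(A,X) + p·(1-q)·π₁(A,Y) + (1-p)·q·π₁(B,X) + (1-p)·(1-q)·π₁(B,Y)
= 0.3·0.8·6 + 0.3·0.2·3 + 0.7·0.8·2 + 0.7·0.2·4
= 3.3

E[P2] = 4.8 (similar calculation)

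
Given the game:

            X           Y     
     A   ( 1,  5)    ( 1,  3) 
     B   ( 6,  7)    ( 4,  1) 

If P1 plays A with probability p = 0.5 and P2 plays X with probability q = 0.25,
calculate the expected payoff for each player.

E[P1] = 2.75, E[P2] = 3.0

Work:
E[P1] = p·q·π₁(A,X) + p·(1-q)·π₁(A,Y) + (1-p)·q·π₁(B,X) + (1-p)·(1-q)·π₁(B,Y)
= 0.5·0.25·1 + 0.5·0.75·1 + 0.5·0.25·6 + 0.5·0.75·4
= 2.75

E[P2] = 3.0 (similar calculation)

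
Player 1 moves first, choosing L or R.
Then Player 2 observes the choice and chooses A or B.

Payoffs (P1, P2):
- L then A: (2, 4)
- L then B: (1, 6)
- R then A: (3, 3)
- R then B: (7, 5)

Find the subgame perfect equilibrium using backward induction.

P1 plays R, P2 plays B after L and B after R; Payoff (7, 5)

Work:
Backward induction:
After L: P2 chooses B → P1 gets 1
After R: P2 chooses B → P1 gets 7
P1 chooses R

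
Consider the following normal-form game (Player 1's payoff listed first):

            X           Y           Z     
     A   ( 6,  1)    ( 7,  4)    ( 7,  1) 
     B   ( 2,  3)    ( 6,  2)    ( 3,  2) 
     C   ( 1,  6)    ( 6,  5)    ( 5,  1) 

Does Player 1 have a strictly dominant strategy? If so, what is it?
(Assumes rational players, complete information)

Yes, Player 1's strictly dominant strategy is A

Work:
A strategy strictly dominates another if it gives a strictly higher payoff against every opponent action. Compare each pair of P1's strategies column-by-column:
  A vs B: [6 vs 2, 7 vs 6, 7 vs 3] → A strictly dominates B
  A vs C: [6 vs 1, 7 vs 6, 7 vs 5] → A strictly dominates C
  B vs A: [2 vs 6, 6 vs 7, 3 vs 7] → B does not strictly dominate A (column X: 2 ≤ 6)
  B vs C: [2 vs 1, 6 vs 6, 3 vs 5] → B does not strictly dominate C (column Y: 6 ≤ 6)
  C vs A: [1 vs 6, 6 vs 7, 5 vs 7] → C does not strictly dominate A (column X: 1 ≤ 6)
  C vs B: [1 vs 2, 6 vs 6, 5 vs 3] → C does not strictly dominate B (column X: 1 ≤ 2)
A strictly dominates every other strategy → strictly dominant.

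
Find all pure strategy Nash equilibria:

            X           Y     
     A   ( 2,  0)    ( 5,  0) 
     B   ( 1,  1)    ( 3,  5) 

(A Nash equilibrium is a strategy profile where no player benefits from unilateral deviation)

Nash equilibrium: (A, X), (A, Y)

Work:
Best responses:
  P1 vs X: payoffs [2, 1] → best response A (payoff 2)
  P1 vs Y: payoffs [5, 3] → best response A (payoff 5)
  P2 vs A: payoffs [0, 0] → best response X/Y (payoff 0)
  P2 vs B: payoffs [1, 5] → best response Y (payoff 5)
Mutual best responses: (A,X), (A,Y) → Nash equilibria.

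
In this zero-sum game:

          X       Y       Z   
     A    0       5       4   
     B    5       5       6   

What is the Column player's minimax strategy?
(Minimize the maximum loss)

Column should play X or Y (all achieve the minimum), value = 5

Work:
Column player minimizes Row's maximum payoff:
Column X: max payoff to Row = 5
Column Y: max payoff to Row = 5
Column Z: max payoff to Row = 6
Minimum is 5, achieved by columns X, Y (tied).
Each of X or Y is a minimax strategy.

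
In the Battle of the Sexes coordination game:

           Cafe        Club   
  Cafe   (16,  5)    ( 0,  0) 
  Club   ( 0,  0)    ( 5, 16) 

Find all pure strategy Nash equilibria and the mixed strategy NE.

Pure NE: (Cafe, Cafe) and (Club, Club); Mixed NE: p = 0.7619, q = 0.2381

Work:
Check pure NE:
(Cafe, Cafe): (16, 5) - no unilateral deviation beneficial
(Club, Club): (5, 16) - no unilateral deviation beneficial
Mixed NE: P1 plays Cafe with p = 0.7619, P2 plays Cafe with q = 0.2381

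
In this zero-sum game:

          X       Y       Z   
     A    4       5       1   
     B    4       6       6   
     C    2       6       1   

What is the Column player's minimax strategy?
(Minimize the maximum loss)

Column should play X, value = 4

Work:
Column player minimizes Row's maximum payoff:
Column X: max payoff to Row = 4
Column Y: max payoff to Row = 6
Column Z: max payoff to Row = 6
Minimum is 4, achieved by column X.
Minimax strategy: X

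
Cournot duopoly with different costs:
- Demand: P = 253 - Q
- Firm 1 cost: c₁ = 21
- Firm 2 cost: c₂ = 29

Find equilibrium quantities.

q₁* = 80.0, q₂* = 72.0

Work:
Reaction: q₁ = (253 - 21 - q₂)/2
Reaction: q₂ = (253 - 29 - q₁)/2
Solve simultaneously:
q₁* = (253 - 2×21 + 29)/3 = 80.0
q₂* = (253 - 2×29 + 21)/3 = 72.0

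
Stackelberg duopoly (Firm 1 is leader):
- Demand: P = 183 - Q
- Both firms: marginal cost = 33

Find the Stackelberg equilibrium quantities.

q₁* (leader) = 75.0, q₂* (follower) = 37.5

Work:
Follower's reaction: q₂ = (a - c - q₁)/2
Leader substitutes: π₁ = q₁·(a - q₁ - (a-c-q₁)/2 - c)
FOC: q₁* = (183 - 33)/2 = 75.00
Then: q₂* = (183 - 33 - 75.0)/2 = 37.50
Leader has first-mover advantage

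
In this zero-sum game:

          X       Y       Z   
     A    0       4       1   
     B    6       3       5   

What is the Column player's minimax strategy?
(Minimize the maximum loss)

Column should play Y, value = 4

Work:
Column player minimizes Row's maximum payoff:
Column X: max payoff to Row = 6
Column Y: max payoff to Row = 4
Column Z: max payoff to Row = 5
Minimum is 4, achieved by column Y.
Minimax strategy: Y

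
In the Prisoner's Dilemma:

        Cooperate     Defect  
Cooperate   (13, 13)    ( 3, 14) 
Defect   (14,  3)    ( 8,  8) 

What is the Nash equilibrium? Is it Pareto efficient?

(Defect, Defect) is NE; not Pareto efficient

Work:
Defect dominates Cooperate for both players:
If P2 cooperates: Defect (14) > Cooperate (13)
If P2 defects: Defect (8) > Cooperate (3)
NE: (Defect, Defect) with payoff (8, 8)
But (Cooperate, Cooperate) = (13, 13) Pareto dominates (8, 8)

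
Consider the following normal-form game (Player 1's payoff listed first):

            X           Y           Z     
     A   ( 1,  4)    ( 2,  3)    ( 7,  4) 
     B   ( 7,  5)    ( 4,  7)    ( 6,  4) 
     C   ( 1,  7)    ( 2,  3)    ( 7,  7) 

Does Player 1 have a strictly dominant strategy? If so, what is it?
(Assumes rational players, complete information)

No strictly dominant strategy exists for Player 1

Work:
A strategy strictly dominates another if it gives a strictly higher payoff against every opponent action. Compare each pair of P1's strategies column-by-column:
  A vs B: [1 vs 7, 2 vs 4, 7 vs 6] → A does not strictly dominate B (column X: 1 ≤ 7)
  A vs C: [1 vs 1, 2 vs 2, 7 vs 7] → A does not strictly dominate C (column X: 1 ≤ 1)
  B vs A: [7 vs 1, 4 vs 2, 6 vs 7] → B does not strictly dominate A (column Z: 6 ≤ 7)
  B vs C: [7 vs 1, 4 vs 2, 6 vs 7] → B does not strictly dominate C (column Z: 6 ≤ 7)
  C vs A: [1 vs 1, 2 vs 2, 7 vs 7] → C does not strictly dominate A (column X: 1 ≤ 1)
  C vs B: [1 vs 7, 2 vs 4, 7 vs 6] → C does not strictly dominate B (column X: 1 ≤ 7)
No single strategy strictly dominates all others → no strictly dominant strategy.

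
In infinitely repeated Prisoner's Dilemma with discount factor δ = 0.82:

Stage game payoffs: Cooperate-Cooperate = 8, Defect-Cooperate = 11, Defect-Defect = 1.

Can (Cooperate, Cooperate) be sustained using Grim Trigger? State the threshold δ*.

δ* = 0.3; since δ = 0.82 ≥ 0.3, cooperation can be sustained

Work:
For Grim Trigger:
Cooperate forever: 8/(1-δ)
Defect then punished: 11 + 1·δ/(1-δ)
Need: 8/(1-δ) ≥ 11 + 1·δ/(1-δ)
Solving: δ ≥ (T-R)/(T-P) = (11-8)/(11-1) = 0.3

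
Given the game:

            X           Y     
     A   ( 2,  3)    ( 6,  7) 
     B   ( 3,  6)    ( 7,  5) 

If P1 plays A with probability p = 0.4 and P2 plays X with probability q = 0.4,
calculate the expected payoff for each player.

E[P1] = 5.0, E[P2] = 5.4

Work:
E[P1] = p·q·π₁(A,X) + p·(1-q)·π₁(A,Y) + (1-p)·q·π₁(B,X) + (1-p)·(1-q)·π₁(B,Y)
= 0.4·0.4·2 + 0.4·0.6·6 + 0.6·0.4·3 + 0.6·0.6·7
= 5.0

E[P2] = 5.4 (similar calculation)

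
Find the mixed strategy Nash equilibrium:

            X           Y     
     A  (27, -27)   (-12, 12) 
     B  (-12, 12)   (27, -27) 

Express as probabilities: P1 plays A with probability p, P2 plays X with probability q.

p = 0.5, q = 0.5

Work:
Find probabilities that make opponent indifferent:
P2 chooses q to make P1 indifferent between A and B
P1 chooses p to make P2 indifferent between X and Y
Mixed NE: P1 plays (A: 0.5, B: 0.5), P2 plays (X: 0.5, Y: 0.5)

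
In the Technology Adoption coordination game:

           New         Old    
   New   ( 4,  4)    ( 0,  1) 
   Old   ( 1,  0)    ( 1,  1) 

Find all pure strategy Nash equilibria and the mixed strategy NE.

Pure NE: (New, New) and (Old, Old); Mixed NE: p = 0.25, q = 0.25

Work:
Check pure NE:
(New, New): (4, 4) - no unilateral deviation beneficial
(Old, Old): (1, 1) - no unilateral deviation beneficial
Mixed NE: P1 plays New with p = 0.25, P2 plays New with q = 0.25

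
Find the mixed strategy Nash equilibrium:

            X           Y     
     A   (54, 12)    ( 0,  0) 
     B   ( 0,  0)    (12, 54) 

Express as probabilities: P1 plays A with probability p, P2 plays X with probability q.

p = 0.8182, q = 0.1818

Work:
Find probabilities that make opponent indifferent:
P2 chooses q to make P1 indifferent between A and B
P1 chooses p to make P2 indifferent between X and Y
Mixed NE: P1 plays (A: 0.8182, B: 0.1818), P2 plays (X: 0.1818, Y: 0.8182)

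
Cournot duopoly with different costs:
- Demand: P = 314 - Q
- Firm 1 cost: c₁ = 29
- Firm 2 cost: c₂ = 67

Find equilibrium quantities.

q₁* = 107.67, q₂* = 69.67

Work:
Reaction: q₁ = (314 - 29 - q₂)/2
Reaction: q₂ = (314 - 67 - q₁)/2
Solve simultaneously:
q₁* = (314 - 2×29 + 67)/3 = 107.67
q₂* = (314 - 2×67 + 29)/3 = 69.67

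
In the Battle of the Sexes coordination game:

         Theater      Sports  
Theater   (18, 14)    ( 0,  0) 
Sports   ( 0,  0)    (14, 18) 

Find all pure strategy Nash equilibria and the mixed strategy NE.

Pure NE: (Theater, Theater) and (Sports, Sports); Mixed NE: p = 0.5625, q = 0.4375

Work:
Check pure NE:
(Theater, Theater): (18, 14) - no unilateral deviation beneficial
(Sports, Sports): (14, 18) - no unilateral deviation beneficial
Mixed NE: P1 plays Theater with p = 0.5625, P2 plays Theater with q = 0.4375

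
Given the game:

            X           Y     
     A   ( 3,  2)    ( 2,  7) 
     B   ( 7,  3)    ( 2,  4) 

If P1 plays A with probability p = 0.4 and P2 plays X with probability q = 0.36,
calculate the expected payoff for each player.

E[P1] = 3.224, E[P2] = 4.264

Work:
E[P1] = p·q·π₁(A,X) + p·(1-q)·π₁(A,Y) + (1-p)·q·π₁(B,X) + (1-p)·(1-q)·π₁(B,Y)
= 0.4·0.36·3 + 0.4·0.64·2 + 0.6·0.36·7 + 0.6·0.64·2
= 3.224

E[P2] = 4.264 (similar calculation)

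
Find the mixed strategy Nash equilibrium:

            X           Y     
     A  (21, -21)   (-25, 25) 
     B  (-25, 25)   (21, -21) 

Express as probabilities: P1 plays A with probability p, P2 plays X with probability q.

p = 0.5, q = 0.5

Work:
Find probabilities that make opponent indifferent:
P2 chooses q to make P1 indifferent between A and B
P1 chooses p to make P2 indifferent between X and Y
Mixed NE: P1 plays (A: 0.5, B: 0.5), P2 plays (X: 0.5, Y: 0.5)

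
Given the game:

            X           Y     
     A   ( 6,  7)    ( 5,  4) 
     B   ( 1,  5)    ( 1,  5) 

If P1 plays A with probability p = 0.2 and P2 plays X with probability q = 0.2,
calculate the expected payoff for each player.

E[P1] = 1.84, E[P2] = 4.92

Work:
E[P1] = p·q·π₁(A,X) + p·(1-q)·π₁(A,Y) + (1-p)·q·π₁(B,X) + (1-p)·(1-q)·π₁(B,Y)
= 0.2·0.2·6 + 0.2·0.8·5 + 0.8·0.2·1 + 0.8·0.8·1
= 1.84

E[P2] = 4.92 (similar calculation)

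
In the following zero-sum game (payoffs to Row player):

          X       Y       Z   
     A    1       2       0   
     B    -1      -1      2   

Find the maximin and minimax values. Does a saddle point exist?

Maximin = 0, Minimax = 1, Saddle: False

Work:
Row minimums: [0, -1] → maximin = 0
Column maximums: [1, 2, 2] → minimax = 1
No saddle point (maximin ≠ minimax). Mixed strategy needed.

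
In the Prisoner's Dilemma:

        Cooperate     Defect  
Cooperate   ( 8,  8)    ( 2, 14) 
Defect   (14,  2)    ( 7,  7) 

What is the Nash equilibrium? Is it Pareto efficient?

(Defect, Defect) is NE; not Pareto efficient

Work:
Defect dominates Cooperate for both players:
If P2 cooperates: Defect (14) > Cooperate (8)
If P2 defects: Defect (7) > Cooperate (2)
NE: (Defect, Defect) with payoff (7, 7)
But (Cooperate, Cooperate) = (8, 8) Pareto dominates (7, 7)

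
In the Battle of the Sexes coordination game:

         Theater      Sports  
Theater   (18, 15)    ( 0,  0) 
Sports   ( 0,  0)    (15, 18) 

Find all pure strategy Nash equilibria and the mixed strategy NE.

Pure NE: (Theater, Theater) and (Sports, Sports); Mixed NE: p = 0.5455, q = 0.4545

Work:
Check pure NE:
(Theater, Theater): (18, 15) - no unilateral deviation beneficial
(Sports, Sports): (15, 18) - no unilateral deviation beneficial
Mixed NE: P1 plays Theater with p = 0.5455, P2 plays Theater with q = 0.4545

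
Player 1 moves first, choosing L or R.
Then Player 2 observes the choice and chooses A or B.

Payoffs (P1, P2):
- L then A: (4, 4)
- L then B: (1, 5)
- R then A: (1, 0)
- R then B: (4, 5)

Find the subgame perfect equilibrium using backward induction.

P1 plays R, P2 plays B after L and B after R; Payoff (4, 5)

Work:
Backward induction:
After L: P2 chooses B → P1 gets 1
After R: P2 chooses B → P1 gets 4
P1 chooses R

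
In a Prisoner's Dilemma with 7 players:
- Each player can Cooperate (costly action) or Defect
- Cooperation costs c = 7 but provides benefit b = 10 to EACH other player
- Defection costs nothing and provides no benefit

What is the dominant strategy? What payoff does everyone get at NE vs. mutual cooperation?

Dominant: Defect; NE payoff = 0; Coop payoff = 53

Work:
Defect dominates (saves cost c = 7, benefit to others is external)
NE: All defect → everyone gets 0
If all cooperate: each receives (6)×10 - 7 = 53
Social dilemma: 53 > 0 but NE gives 0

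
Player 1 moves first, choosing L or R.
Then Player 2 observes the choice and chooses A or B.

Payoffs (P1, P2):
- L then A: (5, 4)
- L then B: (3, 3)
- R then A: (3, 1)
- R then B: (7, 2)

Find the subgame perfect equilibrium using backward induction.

P1 plays R, P2 plays A after L and B after R; Payoff (7, 2)

Work:
Backward induction:
After L: P2 chooses A → P1 gets 5
After R: P2 chooses B → P1 gets 7
P1 chooses R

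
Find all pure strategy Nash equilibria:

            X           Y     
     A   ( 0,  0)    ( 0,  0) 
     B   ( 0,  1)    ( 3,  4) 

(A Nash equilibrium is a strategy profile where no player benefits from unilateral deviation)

Nash equilibrium: (A, X), (B, Y)

Work:
Best responses:
  P1 vs X: payoffs [0, 0] → best response A/B (payoff 0)
  P1 vs Y: payoffs [0, 3] → best response B (payoff 3)
  P2 vs A: payoffs [0, 0] → best response X/Y (payoff 0)
  P2 vs B: payoffs [1, 4] → best response Y (payoff 4)
Mutual best responses: (A,X), (B,Y) → Nash equilibria.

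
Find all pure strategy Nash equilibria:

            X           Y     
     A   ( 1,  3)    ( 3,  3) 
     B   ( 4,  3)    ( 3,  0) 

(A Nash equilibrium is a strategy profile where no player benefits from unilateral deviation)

Nash equilibrium: (A, Y), (B, X)

Work:
Best responses:
  P1 vs X: payoffs [1, 4] → best response B (payoff 4)
  P1 vs Y: payoffs [3, 3] → best response A/B (payoff 3)
  P2 vs A: payoffs [3, 3] → best response X/Y (payoff 3)
  P2 vs B: payoffs [3, 0] → best response X (payoff 3)
Mutual best responses: (A,Y), (B,X) → Nash equilibria.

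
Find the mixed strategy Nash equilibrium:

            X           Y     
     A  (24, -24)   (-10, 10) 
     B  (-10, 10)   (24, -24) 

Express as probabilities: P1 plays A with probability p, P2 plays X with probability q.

p = 0.5, q = 0.5

Work:
Find probabilities that make opponent indifferent:
P2 chooses q to make P1 indifferent between A and B
P1 chooses p to make P2 indifferent between X and Y
Mixed NE: P1 plays (A: 0.5, B: 0.5), P2 plays (X: 0.5, Y: 0.5)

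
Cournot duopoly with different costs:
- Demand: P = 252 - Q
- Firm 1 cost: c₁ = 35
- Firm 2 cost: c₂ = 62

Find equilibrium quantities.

q₁* = 81.33, q₂* = 54.33

Work:
Reaction: q₁ = (252 - 35 - q₂)/2
Reaction: q₂ = (252 - 62 - q₁)/2
Solve simultaneously:
q₁* = (252 - 2×35 + 62)/3 = 81.33
q₂* = (252 - 2×62 + 35)/3 = 54.33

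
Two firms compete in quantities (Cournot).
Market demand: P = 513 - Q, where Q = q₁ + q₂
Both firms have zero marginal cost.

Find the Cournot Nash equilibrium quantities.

q₁* = q₂* = 171.0; P* = 171.0

Work:
Profit: π_i = P·q_i = (a - q_i - q_j)·q_i
FOC: ∂π_i/∂q_i = a - 2q_i - q_j = 0
Reaction function: q_i = (513 - q_j)/2
Symmetry: q* = 513/3 = 171.0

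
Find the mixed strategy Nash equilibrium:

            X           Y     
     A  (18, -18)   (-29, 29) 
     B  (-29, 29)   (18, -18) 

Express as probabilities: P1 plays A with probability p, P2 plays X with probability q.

p = 0.5, q = 0.5

Work:
Find probabilities that make opponent indifferent:
P2 chooses q to make P1 indifferent between A and B
P1 chooses p to make P2 indifferent between X and Y
Mixed NE: P1 plays (A: 0.5, B: 0.5), P2 plays (X: 0.5, Y: 0.5)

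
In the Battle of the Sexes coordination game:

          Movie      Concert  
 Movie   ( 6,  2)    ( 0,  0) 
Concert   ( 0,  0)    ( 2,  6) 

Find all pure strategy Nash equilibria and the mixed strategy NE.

Pure NE: (Movie, Movie) and (Concert, Concert); Mixed NE: p = 0.75, q = 0.25

Work:
Check pure NE:
(Movie, Movie): (6, 2) - no unilateral deviation beneficial
(Concert, Concert): (2, 6) - no unilateral deviation beneficial
Mixed NE: P1 plays Movie with p = 0.75, P2 plays Movie with q = 0.25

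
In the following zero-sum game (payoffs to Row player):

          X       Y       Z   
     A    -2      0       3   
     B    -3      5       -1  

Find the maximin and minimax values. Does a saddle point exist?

Maximin = -2, Minimax = -2, Saddle: True

Work:
Row minimums: [-2, -3] → maximin = -2
Column maximums: [-2, 5, 3] → minimax = -2
Saddle point exists! Game value = -2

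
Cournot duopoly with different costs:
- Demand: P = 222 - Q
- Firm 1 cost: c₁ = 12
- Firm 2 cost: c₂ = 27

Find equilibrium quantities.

q₁* = 75.0, q₂* = 60.0

Work:
Reaction: q₁ = (222 - 12 - q₂)/2
Reaction: q₂ = (222 - 27 - q₁)/2
Solve simultaneously:
q₁* = (222 - 2×12 + 27)/3 = 75.0
q₂* = (222 - 2×27 + 12)/3 = 60.0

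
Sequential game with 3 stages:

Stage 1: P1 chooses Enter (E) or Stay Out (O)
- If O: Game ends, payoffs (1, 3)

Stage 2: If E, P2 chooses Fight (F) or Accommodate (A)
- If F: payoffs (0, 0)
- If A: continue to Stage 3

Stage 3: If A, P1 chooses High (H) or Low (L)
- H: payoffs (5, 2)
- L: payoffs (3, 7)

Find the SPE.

SPE: (E, A, H); Outcome (5, 2)

Work:
Stage 3: P1 chooses H (5 vs 3)
Stage 2: P2: F->0, A->2 (anticipating H). Choose A
Stage 1: P1: O->1, E->5 (anticipating A, H). Choose E
SPE path: E -> A -> H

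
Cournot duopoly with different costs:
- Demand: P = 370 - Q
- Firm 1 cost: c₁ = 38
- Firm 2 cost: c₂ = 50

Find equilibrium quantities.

q₁* = 114.67, q₂* = 102.67

Work:
Reaction: q₁ = (370 - 38 - q₂)/2
Reaction: q₂ = (370 - 50 - q₁)/2
Solve simultaneously:
q₁* = (370 - 2×38 + 50)/3 = 114.67
q₂* = (370 - 2×50 + 38)/3 = 102.67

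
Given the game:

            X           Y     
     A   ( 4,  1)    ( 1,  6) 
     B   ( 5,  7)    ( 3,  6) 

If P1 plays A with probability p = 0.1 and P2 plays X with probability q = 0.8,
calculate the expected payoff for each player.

E[P1] = 4.48, E[P2] = 6.32

Work:
E[P1] = p·q·π₁(A,X) + p·(1-q)·π₁(A,Y) + (1-p)·q·π₁(B,X) + (1-p)·(1-q)·π₁(B,Y)
= 0.1·0.8·4 + 0.1·0.2·1 + 0.9·0.8·5 + 0.9·0.2·3
= 4.48

E[P2] = 6.32 (similar calculation)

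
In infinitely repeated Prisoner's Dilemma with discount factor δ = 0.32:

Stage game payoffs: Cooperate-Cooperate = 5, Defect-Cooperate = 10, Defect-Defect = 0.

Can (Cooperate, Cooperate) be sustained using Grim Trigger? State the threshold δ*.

δ* = 0.5; since δ = 0.32 < 0.5, cooperation cannot be sustained

Work:
For Grim Trigger:
Cooperate forever: 5/(1-δ)
Defect then punished: 10 + 0·δ/(1-δ)
Need: 5/(1-δ) ≥ 10 + 0·δ/(1-δ)
Solving: δ ≥ (T-R)/(T-P) = (10-5)/(10-0) = 0.5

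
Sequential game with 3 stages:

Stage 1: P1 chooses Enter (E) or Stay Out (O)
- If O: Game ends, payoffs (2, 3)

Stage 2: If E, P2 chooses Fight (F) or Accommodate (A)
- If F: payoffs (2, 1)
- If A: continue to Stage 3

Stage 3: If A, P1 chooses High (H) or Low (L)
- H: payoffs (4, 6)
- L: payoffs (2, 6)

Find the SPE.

SPE: (E, A, H); Outcome (4, 6)

Work:
Stage 3: P1 chooses H (4 vs 2)
Stage 2: P2: F->1, A->6 (anticipating H). Choose A
Stage 1: P1: O->2, E->4 (anticipating A, H). Choose E
SPE path: E -> A -> H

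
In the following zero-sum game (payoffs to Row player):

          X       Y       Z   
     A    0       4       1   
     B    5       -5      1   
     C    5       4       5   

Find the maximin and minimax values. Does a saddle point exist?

Maximin = 4, Minimax = 4, Saddle: True

Work:
Row minimums: [0, -5, 4] → maximin = 4
Column maximums: [5, 4, 5] → minimax = 4
Saddle point exists! Game value = 4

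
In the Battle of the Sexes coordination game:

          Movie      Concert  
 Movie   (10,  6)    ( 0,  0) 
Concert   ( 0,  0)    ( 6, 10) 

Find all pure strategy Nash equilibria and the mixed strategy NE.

Pure NE: (Movie, Movie) and (Concert, Concert); Mixed NE: p = 0.625, q = 0.375

Work:
Check pure NE:
(Movie, Movie): (10, 6) - no unilateral deviation beneficial
(Concert, Concert): (6, 10) - no unilateral deviation beneficial
Mixed NE: P1 plays Movie with p = 0.625, P2 plays Movie with q = 0.375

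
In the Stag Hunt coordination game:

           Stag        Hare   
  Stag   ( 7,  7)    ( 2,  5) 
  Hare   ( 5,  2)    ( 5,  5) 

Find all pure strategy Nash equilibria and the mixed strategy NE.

Pure NE: (Stag, Stag) and (Hare, Hare); Mixed NE: p = 0.6, q = 0.6

Work:
Check pure NE:
(Stag, Stag): (7, 7) - no unilateral deviation beneficial
(Hare, Hare): (5, 5) - no unilateral deviation beneficial
Mixed NE: P1 plays Stag with p = 0.6, P2 plays Stag with q = 0.6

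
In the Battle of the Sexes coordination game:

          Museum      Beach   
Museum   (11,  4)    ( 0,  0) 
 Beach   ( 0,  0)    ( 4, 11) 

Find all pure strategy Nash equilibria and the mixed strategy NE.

Pure NE: (Museum, Museum) and (Beach, Beach); Mixed NE: p = 0.7333, q = 0.2667

Work:
Check pure NE:
(Museum, Museum): (11, 4) - no unilateral deviation beneficial
(Beach, Beach): (4, 11) - no unilateral deviation beneficial
Mixed NE: P1 plays Museum with p = 0.7333, P2 plays Museum with q = 0.2667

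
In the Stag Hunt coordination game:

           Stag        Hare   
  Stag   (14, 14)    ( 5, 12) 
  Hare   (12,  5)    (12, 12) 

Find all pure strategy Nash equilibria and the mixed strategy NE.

Pure NE: (Stag, Stag) and (Hare, Hare); Mixed NE: p = 0.7778, q = 0.7778

Work:
Check pure NE:
(Stag, Stag): (14, 14) - no unilateral deviation beneficial
(Hare, Hare): (12, 12) - no unilateral deviation beneficial
Mixed NE: P1 plays Stag with p = 0.7778, P2 plays Stag with q = 0.7778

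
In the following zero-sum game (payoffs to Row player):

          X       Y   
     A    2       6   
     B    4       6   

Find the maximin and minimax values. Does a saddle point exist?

Maximin = 4, Minimax = 4, Saddle: True

Work:
Row minimums: [2, 4] → maximin = 4
Column maximums: [4, 6] → minimax = 4
Saddle point exists! Game value = 4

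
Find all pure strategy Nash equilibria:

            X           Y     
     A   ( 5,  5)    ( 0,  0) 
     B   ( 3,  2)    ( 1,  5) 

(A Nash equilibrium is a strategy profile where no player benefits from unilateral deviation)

Nash equilibrium: (A, X), (B, Y)

Work:
Best responses:
  P1 vs X: payoffs [5, 3] → best response A (payoff 5)
  P1 vs Y: payoffs [0, 1] → best response B (payoff 1)
  P2 vs A: payoffs [5, 0] → best response X (payoff 5)
  P2 vs B: payoffs [2, 5] → best response Y (payoff 5)
Mutual best responses: (A,X), (B,Y) → Nash equilibria.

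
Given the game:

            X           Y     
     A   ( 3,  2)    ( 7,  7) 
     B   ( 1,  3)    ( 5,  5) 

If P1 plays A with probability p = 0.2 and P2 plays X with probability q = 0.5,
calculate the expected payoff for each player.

E[P1] = 3.4, E[P2] = 4.1

Work:
E[P1] = p·q·π₁(A,X) + p·(1-q)·π₁(A,Y) + (1-p)·q·π₁(B,X) + (1-p)·(1-q)·π₁(B,Y)
= 0.2·0.5·3 + 0.2·0.5·7 + 0.8·0.5·1 + 0.8·0.5·5
= 3.4

E[P2] = 4.1 (similar calculation)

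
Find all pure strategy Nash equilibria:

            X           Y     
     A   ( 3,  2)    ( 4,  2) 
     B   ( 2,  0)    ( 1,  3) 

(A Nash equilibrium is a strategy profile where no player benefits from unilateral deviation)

Nash equilibrium: (A, X), (A, Y)

Work:
Best responses:
  P1 vs X: payoffs [3, 2] → best response A (payoff 3)
  P1 vs Y: payoffs [4, 1] → best response A (payoff 4)
  P2 vs A: payoffs [2, 2] → best response X/Y (payoff 2)
  P2 vs B: payoffs [0, 3] → best response Y (payoff 3)
Mutual best responses: (A,X), (A,Y) → Nash equilibria.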